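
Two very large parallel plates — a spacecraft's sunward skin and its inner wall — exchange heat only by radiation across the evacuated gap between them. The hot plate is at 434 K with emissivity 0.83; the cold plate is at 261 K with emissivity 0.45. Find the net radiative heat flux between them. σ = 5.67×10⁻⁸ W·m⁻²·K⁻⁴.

For two infinite grey parallel plates, q = σ(T₁⁴ − T₂⁴)/(1/ε₁ + 1/ε₂ − 1).
T₁⁴ − T₂⁴ = 3.548×10¹⁰ − 4.640×10⁹ = 3.084×10¹⁰ K⁴.
1/ε₁ + 1/ε₂ − 1 = 1.205 + 2.222 − 1 = 2.427.
q = 5.67×10⁻⁸ × 3.084×10¹⁰ / 2.427.

q ≈ 720 W/m²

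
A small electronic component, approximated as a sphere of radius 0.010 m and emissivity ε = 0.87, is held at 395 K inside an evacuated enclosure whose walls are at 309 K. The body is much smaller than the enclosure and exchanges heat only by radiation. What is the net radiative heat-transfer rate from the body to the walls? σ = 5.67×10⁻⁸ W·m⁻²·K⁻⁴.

P_net ≈ 0.944 W

For a small grey body in a large enclosure: P_net = εσA(T_body⁴ − T_wall⁴).
A = 4πr² = 0.001257 m²; T_body⁴ − T_wall⁴ = 2.434×10¹⁰ − 9.117×10⁹ = 1.523×10¹⁰ K⁴.
|P_net| = 0.87·5.67×10⁻⁸·0.001257·1.523×10¹⁰.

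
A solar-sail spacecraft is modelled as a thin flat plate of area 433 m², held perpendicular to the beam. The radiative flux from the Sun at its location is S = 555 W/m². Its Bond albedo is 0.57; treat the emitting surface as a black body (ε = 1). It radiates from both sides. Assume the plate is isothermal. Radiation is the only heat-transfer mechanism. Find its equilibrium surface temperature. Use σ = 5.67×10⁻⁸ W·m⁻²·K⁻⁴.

At equilibrium, absorbed power = emitted power.
Absorbing cross-section = A = 433.0 m²; emitting surface = 2A = 866.0 m² (ratio 2).
(1−a)S·A_cross = εσ·A_surf·T⁴  ⇒  T⁴ = (1−a)S/(2σ).
T⁴ = 0.430·555/(2·5.67×10⁻⁸) = 2.104×10⁹ K⁴.
T = (2.104×10⁹)^(1/4).

T ≈ 214 K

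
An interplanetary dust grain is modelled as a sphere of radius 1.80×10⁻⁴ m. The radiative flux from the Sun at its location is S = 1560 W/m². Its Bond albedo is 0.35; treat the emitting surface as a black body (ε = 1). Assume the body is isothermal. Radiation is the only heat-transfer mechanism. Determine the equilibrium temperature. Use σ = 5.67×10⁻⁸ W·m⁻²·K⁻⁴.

At equilibrium, absorbed power = emitted power.
Absorbing cross-section = πr² = 1.018×10⁻⁷ m²; emitting surface = 4πr² = 4.072×10⁻⁷ m² (ratio 4).
(1−a)S·A_cross = εσ·A_surf·T⁴  ⇒  T⁴ = (1−a)S/(4σ).
T⁴ = 0.650·1560/(4·5.67×10⁻⁸) = 4.471×10⁹ K⁴.
T = (4.471×10⁹)^(1/4).

T ≈ 259 K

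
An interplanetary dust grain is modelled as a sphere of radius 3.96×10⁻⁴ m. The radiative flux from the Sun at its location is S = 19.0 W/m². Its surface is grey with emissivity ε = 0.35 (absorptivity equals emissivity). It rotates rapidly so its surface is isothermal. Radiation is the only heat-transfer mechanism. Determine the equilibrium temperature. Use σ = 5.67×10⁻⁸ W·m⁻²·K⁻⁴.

At equilibrium, absorbed power = emitted power.
Absorbing cross-section = πr² = 4.927×10⁻⁷ m²; emitting surface = 4πr² = 1.971×10⁻⁶ m² (ratio 4).
εS·A_cross = εσ·A_surf·T⁴  ⇒  T⁴ = S/(4σ)   (ε cancels).
T⁴ = 19.0/(4·5.67×10⁻⁸) = 8.377×10⁷ K⁴.
T = (8.377×10⁷)^(1/4).

T ≈ 95.7 K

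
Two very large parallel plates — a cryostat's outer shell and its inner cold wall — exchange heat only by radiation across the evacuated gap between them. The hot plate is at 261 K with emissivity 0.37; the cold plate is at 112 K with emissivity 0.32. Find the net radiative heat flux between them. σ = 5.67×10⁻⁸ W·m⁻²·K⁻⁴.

For two infinite grey parallel plates, q = σ(T₁⁴ − T₂⁴)/(1/ε₁ + 1/ε₂ − 1).
T₁⁴ − T₂⁴ = 4.640×10⁹ − 1.574×10⁸ = 4.483×10⁹ K⁴.
1/ε₁ + 1/ε₂ − 1 = 2.703 + 3.125 − 1 = 4.828.
q = 5.67×10⁻⁸ × 4.483×10⁹ / 4.828.

q ≈ 52.7 W/m²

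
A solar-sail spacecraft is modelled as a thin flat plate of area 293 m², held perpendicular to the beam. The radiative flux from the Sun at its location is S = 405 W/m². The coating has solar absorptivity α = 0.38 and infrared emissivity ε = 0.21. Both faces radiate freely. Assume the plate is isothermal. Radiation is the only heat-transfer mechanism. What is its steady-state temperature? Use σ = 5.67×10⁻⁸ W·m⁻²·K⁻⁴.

T ≈ 284 K

At equilibrium, absorbed power = emitted power.
Absorbing cross-section = A = 293.0 m²; emitting surface = 2A = 586.0 m² (ratio 2).
αS·A_cross = εσ·A_surf·T⁴  ⇒  T⁴ = αS/(ε·2σ).
T⁴ = 0.380·405/(0.21·2·5.67×10⁻⁸) = 6.463×10⁹ K⁴.
T = (6.463×10⁹)^(1/4).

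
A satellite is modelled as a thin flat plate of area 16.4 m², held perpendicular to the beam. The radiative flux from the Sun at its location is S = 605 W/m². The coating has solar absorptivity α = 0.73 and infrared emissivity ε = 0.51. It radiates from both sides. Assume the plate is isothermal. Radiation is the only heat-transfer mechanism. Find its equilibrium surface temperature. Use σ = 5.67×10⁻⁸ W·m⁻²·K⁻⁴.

At equilibrium, absorbed power = emitted power.
Absorbing cross-section = A = 16.40 m²; emitting surface = 2A = 32.80 m² (ratio 2).
αS·A_cross = εσ·A_surf·T⁴  ⇒  T⁴ = αS/(ε·2σ).
T⁴ = 0.730·605/(0.51·2·5.67×10⁻⁸) = 7.637×10⁹ K⁴.
T = (7.637×10⁹)^(1/4).

T ≈ 296 K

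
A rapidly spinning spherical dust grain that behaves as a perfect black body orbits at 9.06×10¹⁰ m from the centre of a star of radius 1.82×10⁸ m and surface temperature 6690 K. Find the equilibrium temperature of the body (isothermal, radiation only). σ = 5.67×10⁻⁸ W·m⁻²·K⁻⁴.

The star's surface emits σT_*⁴; at distance d the flux is S = σT_*⁴(R_*/d)².
S = 5.67×10⁻⁸·(6690)⁴·(1.82×10⁸/9.06×10¹⁰)² = 458.3 W/m².
For an isothermal sphere T⁴ = (1−a)S/(4σ) = 2.021×10⁹ K⁴.

T ≈ 212 K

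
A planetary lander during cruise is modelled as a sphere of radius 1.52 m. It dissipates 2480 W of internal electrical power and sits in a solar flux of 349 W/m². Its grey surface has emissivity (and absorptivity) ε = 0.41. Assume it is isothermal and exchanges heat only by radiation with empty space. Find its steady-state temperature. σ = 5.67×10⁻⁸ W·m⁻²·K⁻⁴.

At steady state, absorbed solar power + internal power = radiated power.
Absorbed: α·S·A_cross = 0.41·349·7.258 = 1039 W (cross-section πr²).
Total input = 1039 + 2480 = 3519 W.
Radiated: εσ·A_surf·T⁴ with A_surf = 4πr² = 29.03 m².
T⁴ = 3519/(0.41·5.67×10⁻⁸·29.03) = 5.213×10⁹ K⁴.

T ≈ 269 K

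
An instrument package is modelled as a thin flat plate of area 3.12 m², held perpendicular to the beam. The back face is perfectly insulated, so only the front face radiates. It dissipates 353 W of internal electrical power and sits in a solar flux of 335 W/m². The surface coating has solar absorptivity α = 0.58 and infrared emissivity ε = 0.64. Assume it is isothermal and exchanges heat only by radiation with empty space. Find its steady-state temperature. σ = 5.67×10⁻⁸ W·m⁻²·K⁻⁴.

At steady state, absorbed solar power + internal power = radiated power.
Absorbed: α·S·A_cross = 0.58·335·3.120 = 606.2 W (cross-section A).
Total input = 606.2 + 353 = 959.2 W.
Radiated: εσ·A_surf·T⁴ with A_surf = A = 3.120 m².
T⁴ = 959.2/(0.64·5.67×10⁻⁸·3.120) = 8.472×10⁹ K⁴.

T ≈ 303 K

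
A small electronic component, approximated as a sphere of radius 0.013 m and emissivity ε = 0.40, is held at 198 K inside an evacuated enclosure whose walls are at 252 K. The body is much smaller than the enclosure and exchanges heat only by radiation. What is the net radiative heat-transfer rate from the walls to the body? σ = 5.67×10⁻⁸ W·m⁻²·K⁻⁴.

P_net ≈ 0.120 W

For a small grey body in a large enclosure: P_net = εσA(T_body⁴ − T_wall⁴).
A = 4πr² = 0.002124 m²; T_body⁴ − T_wall⁴ = 1.537×10⁹ − 4.033×10⁹ = -2.496×10⁹ K⁴.
|P_net| = 0.40·5.67×10⁻⁸·0.002124·2.496×10⁹.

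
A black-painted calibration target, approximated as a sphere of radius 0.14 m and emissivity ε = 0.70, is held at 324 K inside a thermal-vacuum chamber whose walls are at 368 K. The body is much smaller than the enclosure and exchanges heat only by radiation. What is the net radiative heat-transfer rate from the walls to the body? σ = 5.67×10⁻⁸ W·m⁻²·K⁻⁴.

P_net ≈ 71.6 W

For a small grey body in a large enclosure: P_net = εσA(T_body⁴ − T_wall⁴).
A = 4πr² = 0.2463 m²; T_body⁴ − T_wall⁴ = 1.102×10¹⁰ − 1.834×10¹⁰ = -7.320×10⁹ K⁴.
|P_net| = 0.70·5.67×10⁻⁸·0.2463·7.320×10⁹.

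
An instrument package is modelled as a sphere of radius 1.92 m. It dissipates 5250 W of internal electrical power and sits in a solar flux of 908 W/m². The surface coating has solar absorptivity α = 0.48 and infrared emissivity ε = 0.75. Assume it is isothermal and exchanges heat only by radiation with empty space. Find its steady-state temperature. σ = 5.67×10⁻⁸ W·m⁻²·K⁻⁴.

T ≈ 269 K

At steady state, absorbed solar power + internal power = radiated power.
Absorbed: α·S·A_cross = 0.48·908·11.58 = 5048 W (cross-section πr²).
Total input = 5048 + 5250 = 10300 W.
Radiated: εσ·A_surf·T⁴ with A_surf = 4πr² = 46.32 m².
T⁴ = 10300/(0.75·5.67×10⁻⁸·46.32) = 5.227×10⁹ K⁴.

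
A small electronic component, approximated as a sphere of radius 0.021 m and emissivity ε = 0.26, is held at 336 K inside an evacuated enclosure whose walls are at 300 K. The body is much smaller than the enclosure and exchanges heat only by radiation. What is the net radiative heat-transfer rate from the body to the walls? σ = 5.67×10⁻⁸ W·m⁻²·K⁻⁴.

P_net ≈ 0.380 W

For a small grey body in a large enclosure: P_net = εσA(T_body⁴ − T_wall⁴).
A = 4πr² = 0.005542 m²; T_body⁴ − T_wall⁴ = 1.275×10¹⁰ − 8.100×10⁹ = 4.646×10⁹ K⁴.
|P_net| = 0.26·5.67×10⁻⁸·0.005542·4.646×10⁹.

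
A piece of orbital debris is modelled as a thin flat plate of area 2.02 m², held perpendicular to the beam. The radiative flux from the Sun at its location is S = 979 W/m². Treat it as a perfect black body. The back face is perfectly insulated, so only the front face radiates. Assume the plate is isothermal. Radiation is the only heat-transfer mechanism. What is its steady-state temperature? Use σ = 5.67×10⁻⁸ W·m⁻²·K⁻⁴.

T ≈ 362 K

At equilibrium, absorbed power = emitted power.
Absorbing cross-section = A = 2.020 m²; emitting surface = A = 2.020 m² (ratio 1).
S·A_cross = εσ·A_surf·T⁴  ⇒  T⁴ = S/(1σ).
T⁴ = 1.00·979/(1·5.67×10⁻⁸) = 1.727×10¹⁰ K⁴.
T = (1.727×10¹⁰)^(1/4).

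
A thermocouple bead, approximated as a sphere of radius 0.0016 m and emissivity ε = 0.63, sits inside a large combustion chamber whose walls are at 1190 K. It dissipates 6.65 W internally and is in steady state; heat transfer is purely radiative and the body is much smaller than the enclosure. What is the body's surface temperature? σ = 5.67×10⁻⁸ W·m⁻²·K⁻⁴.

For a small grey body in a large enclosure, net radiated power = εσA(T⁴ − T_w⁴).
Steady state: P = εσA(T⁴ − T_w⁴) with A = 4πr² = 3.217×10⁻⁵ m².
T⁴ = P/(εσA) + T_w⁴ = 6.65/(0.63·5.67×10⁻⁸·3.217×10⁻⁵) + (1190)⁴
    = 5.787×10¹² + 2.005×10¹² = 7.792×10¹² K⁴.

T ≈ 1670 K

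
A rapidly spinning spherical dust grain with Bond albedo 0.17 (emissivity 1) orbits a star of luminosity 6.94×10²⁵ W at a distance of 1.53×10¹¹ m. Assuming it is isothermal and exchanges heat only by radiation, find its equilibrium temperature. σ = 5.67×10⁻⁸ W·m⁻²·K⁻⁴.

First find the stellar flux at distance d: S = L/(4πd²) = 6.94×10²⁵/(4π·(1.53×10¹¹)²) = 235.9 W/m².
For an isothermal sphere, absorbed (1−a)S·πr² = emitted σ·4πr²·T⁴, so T⁴ = (1−a)S/(4σ).
T⁴ = 0.830·235.9/(4·5.67×10⁻⁸) = 8.634×10⁸ K⁴.

T ≈ 171 K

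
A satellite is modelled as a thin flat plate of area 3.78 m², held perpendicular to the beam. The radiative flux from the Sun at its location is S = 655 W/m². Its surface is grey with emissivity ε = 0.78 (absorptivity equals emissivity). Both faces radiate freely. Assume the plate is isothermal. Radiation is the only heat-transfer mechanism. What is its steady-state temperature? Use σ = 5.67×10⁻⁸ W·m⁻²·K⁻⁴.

T ≈ 276 K

At equilibrium, absorbed power = emitted power.
Absorbing cross-section = A = 3.780 m²; emitting surface = 2A = 7.560 m² (ratio 2).
εS·A_cross = εσ·A_surf·T⁴  ⇒  T⁴ = S/(2σ)   (ε cancels).
T⁴ = 655/(2·5.67×10⁻⁸) = 5.776×10⁹ K⁴.
T = (5.776×10⁹)^(1/4).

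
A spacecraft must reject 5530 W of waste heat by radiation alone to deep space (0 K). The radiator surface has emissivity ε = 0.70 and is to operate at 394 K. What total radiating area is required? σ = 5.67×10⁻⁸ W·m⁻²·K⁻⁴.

P = εσA T⁴ ⇒ A = P/(εσT⁴).
T⁴ = 2.410×10¹⁰ K⁴.
A = 5530/(0.70 × 5.67×10⁻⁸ × 2.410×10¹⁰).

A ≈ 5.78 m²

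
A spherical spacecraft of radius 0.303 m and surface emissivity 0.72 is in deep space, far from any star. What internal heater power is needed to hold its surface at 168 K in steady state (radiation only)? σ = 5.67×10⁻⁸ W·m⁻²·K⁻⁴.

P ≈ 37.5 W

P = εσ·4πr²·T⁴.
4πr² = 1.154 m²; T⁴ = 7.966×10⁸ K⁴.
P = 0.72·5.67×10⁻⁸·1.154·7.966×10⁸.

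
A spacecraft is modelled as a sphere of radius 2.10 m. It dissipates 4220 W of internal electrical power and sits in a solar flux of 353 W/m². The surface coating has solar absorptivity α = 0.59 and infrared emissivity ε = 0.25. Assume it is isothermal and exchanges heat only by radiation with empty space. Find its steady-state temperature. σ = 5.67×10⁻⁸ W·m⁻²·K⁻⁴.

At steady state, absorbed solar power + internal power = radiated power.
Absorbed: α·S·A_cross = 0.59·353·13.85 = 2885 W (cross-section πr²).
Total input = 2885 + 4220 = 7105 W.
Radiated: εσ·A_surf·T⁴ with A_surf = 4πr² = 55.42 m².
T⁴ = 7105/(0.25·5.67×10⁻⁸·55.42) = 9.045×10⁹ K⁴.

T ≈ 308 K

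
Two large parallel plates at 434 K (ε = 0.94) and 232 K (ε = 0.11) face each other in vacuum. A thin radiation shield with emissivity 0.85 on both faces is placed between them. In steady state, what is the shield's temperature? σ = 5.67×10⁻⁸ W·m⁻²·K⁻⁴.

In steady state the net flux on the hot side equals that on the cold side.
σ(T₁⁴−T_s⁴)/D₁ = σ(T_s⁴−T₂⁴)/D₂, with D₁ = 1/ε₁+1/ε_s−1 = 1.240, D₂ = 1/ε_s+1/ε₂−1 = 9.267.
Solve for T_s⁴: T_s⁴ = (D₂·T₁⁴ + D₁·T₂⁴)/(D₁+D₂) = 3.163×10¹⁰ K⁴.

T_s ≈ 422 K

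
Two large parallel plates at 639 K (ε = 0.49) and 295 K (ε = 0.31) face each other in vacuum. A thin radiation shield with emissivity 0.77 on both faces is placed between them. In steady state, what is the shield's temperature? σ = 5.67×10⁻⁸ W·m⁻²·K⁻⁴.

In steady state the net flux on the hot side equals that on the cold side.
σ(T₁⁴−T_s⁴)/D₁ = σ(T_s⁴−T₂⁴)/D₂, with D₁ = 1/ε₁+1/ε_s−1 = 2.340, D₂ = 1/ε_s+1/ε₂−1 = 3.525.
Solve for T_s⁴: T_s⁴ = (D₂·T₁⁴ + D₁·T₂⁴)/(D₁+D₂) = 1.032×10¹¹ K⁴.

T_s ≈ 567 K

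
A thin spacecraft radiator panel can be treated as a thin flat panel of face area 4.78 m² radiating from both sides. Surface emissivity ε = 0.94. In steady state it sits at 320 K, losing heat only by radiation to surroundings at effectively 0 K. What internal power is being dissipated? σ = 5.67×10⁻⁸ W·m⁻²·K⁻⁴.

Steady state: P = εσA T⁴.
A = 2·4.78 = 9.560 m²; T⁴ = (320)⁴ = 1.049×10¹⁰ K⁴.
P = 0.94 × 5.67×10⁻⁸ × 9.560 × 1.049×10¹⁰.

P ≈ 5340 W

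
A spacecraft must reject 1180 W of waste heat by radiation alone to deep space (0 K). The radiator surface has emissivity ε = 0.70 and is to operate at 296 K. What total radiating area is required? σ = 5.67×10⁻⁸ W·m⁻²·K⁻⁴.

A ≈ 3.87 m²

P = εσA T⁴ ⇒ A = P/(εσT⁴).
T⁴ = 7.677×10⁹ K⁴.
A = 1180/(0.70 × 5.67×10⁻⁸ × 7.677×10⁹).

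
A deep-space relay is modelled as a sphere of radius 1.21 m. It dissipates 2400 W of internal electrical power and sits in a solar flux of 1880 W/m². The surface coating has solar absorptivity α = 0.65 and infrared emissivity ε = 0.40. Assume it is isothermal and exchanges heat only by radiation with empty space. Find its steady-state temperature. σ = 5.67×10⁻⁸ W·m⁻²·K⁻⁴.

At steady state, absorbed solar power + internal power = radiated power.
Absorbed: α·S·A_cross = 0.65·1880·4.600 = 5621 W (cross-section πr²).
Total input = 5621 + 2400 = 8021 W.
Radiated: εσ·A_surf·T⁴ with A_surf = 4πr² = 18.40 m².
T⁴ = 8021/(0.40·5.67×10⁻⁸·18.40) = 1.922×10¹⁰ K⁴.

T ≈ 372 K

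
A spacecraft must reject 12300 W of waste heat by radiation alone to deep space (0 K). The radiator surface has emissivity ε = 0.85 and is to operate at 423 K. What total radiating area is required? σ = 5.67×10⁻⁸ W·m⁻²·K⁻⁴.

A ≈ 7.97 m²

P = εσA T⁴ ⇒ A = P/(εσT⁴).
T⁴ = 3.202×10¹⁰ K⁴.
A = 12300/(0.85 × 5.67×10⁻⁸ × 3.202×10¹⁰).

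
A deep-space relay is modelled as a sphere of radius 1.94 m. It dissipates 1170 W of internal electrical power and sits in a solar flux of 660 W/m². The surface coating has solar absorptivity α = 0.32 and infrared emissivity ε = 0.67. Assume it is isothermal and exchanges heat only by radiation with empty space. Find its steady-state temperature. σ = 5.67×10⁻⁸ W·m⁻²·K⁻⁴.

At steady state, absorbed solar power + internal power = radiated power.
Absorbed: α·S·A_cross = 0.32·660·11.82 = 2497 W (cross-section πr²).
Total input = 2497 + 1170 = 3667 W.
Radiated: εσ·A_surf·T⁴ with A_surf = 4πr² = 47.29 m².
T⁴ = 3667/(0.67·5.67×10⁻⁸·47.29) = 2.041×10⁹ K⁴.

T ≈ 213 K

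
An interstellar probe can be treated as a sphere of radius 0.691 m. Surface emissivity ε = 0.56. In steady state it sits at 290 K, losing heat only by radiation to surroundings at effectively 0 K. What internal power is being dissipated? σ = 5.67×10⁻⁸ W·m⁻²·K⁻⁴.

Steady state: P = εσA T⁴.
A = 4πr² = 6.000 m²; T⁴ = (290)⁴ = 7.073×10⁹ K⁴.
P = 0.56 × 5.67×10⁻⁸ × 6.000 × 7.073×10⁹.

P ≈ 1350 W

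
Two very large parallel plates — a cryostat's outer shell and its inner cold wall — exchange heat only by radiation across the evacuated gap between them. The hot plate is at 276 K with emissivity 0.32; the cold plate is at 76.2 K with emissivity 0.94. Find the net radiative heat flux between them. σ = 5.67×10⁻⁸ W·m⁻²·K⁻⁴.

q ≈ 103 W/m²

For two infinite grey parallel plates, q = σ(T₁⁴ − T₂⁴)/(1/ε₁ + 1/ε₂ − 1).
T₁⁴ − T₂⁴ = 5.803×10⁹ − 3.371×10⁷ = 5.769×10⁹ K⁴.
1/ε₁ + 1/ε₂ − 1 = 3.125 + 1.064 − 1 = 3.189.
q = 5.67×10⁻⁸ × 5.769×10⁹ / 3.189.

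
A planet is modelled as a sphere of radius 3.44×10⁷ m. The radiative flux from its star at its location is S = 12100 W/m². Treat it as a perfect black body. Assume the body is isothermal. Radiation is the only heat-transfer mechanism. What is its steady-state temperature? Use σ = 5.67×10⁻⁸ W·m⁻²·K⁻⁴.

T ≈ 481 K

At equilibrium, absorbed power = emitted power.
Absorbing cross-section = πr² = 3.718×10¹⁵ m²; emitting surface = 4πr² = 1.487×10¹⁶ m² (ratio 4).
S·A_cross = εσ·A_surf·T⁴  ⇒  T⁴ = S/(4σ).
T⁴ = 1.00·12100/(4·5.67×10⁻⁸) = 5.335×10¹⁰ K⁴.
T = (5.335×10¹⁰)^(1/4).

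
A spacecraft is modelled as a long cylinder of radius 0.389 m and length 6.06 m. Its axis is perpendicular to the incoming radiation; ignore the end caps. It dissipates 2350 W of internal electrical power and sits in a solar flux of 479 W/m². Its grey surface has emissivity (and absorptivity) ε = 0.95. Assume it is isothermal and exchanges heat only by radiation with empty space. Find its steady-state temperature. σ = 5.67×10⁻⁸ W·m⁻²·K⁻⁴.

At steady state, absorbed solar power + internal power = radiated power.
Absorbed: α·S·A_cross = 0.95·479·4.715 = 2145 W (cross-section 2rL).
Total input = 2145 + 2350 = 4495 W.
Radiated: εσ·A_surf·T⁴ with A_surf = 2πrL = 14.81 m².
T⁴ = 4495/(0.95·5.67×10⁻⁸·14.81) = 5.635×10⁹ K⁴.

T ≈ 274 K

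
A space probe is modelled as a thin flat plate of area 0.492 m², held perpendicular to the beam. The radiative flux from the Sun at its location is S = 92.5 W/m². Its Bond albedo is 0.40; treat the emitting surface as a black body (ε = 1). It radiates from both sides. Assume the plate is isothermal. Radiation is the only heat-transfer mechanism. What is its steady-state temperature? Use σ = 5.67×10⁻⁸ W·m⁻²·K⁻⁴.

T ≈ 149 K

At equilibrium, absorbed power = emitted power.
Absorbing cross-section = A = 0.4920 m²; emitting surface = 2A = 0.9840 m² (ratio 2).
(1−a)S·A_cross = εσ·A_surf·T⁴  ⇒  T⁴ = (1−a)S/(2σ).
T⁴ = 0.600·92.5/(2·5.67×10⁻⁸) = 4.894×10⁸ K⁴.
T = (4.894×10⁸)^(1/4).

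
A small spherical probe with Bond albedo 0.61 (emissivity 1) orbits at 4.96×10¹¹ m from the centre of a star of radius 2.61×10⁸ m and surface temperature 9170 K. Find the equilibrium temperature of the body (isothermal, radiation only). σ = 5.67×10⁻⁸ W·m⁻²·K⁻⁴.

The star's surface emits σT_*⁴; at distance d the flux is S = σT_*⁴(R_*/d)².
S = 5.67×10⁻⁸·(9170)⁴·(2.61×10⁸/4.96×10¹¹)² = 111.0 W/m².
For an isothermal sphere T⁴ = (1−a)S/(4σ) = 1.909×10⁸ K⁴.

T ≈ 118 K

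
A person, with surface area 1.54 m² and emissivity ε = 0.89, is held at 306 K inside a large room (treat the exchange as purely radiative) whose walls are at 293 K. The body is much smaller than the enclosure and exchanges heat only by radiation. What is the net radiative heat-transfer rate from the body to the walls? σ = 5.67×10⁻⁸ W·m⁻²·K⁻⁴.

P_net ≈ 109 W

For a small grey body in a large enclosure: P_net = εσA(T_body⁴ − T_wall⁴).
A = 1.54 m²; T_body⁴ − T_wall⁴ = 8.768×10⁹ − 7.370×10⁹ = 1.398×10⁹ K⁴.
|P_net| = 0.89·5.67×10⁻⁸·1.540·1.398×10⁹.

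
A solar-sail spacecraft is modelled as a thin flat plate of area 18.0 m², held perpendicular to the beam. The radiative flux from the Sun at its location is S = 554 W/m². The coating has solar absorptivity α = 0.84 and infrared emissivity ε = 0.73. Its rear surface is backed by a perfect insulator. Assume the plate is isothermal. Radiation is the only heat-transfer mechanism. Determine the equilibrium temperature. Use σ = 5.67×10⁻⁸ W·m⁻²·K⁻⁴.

At equilibrium, absorbed power = emitted power.
Absorbing cross-section = A = 18.00 m²; emitting surface = A = 18.00 m² (ratio 1).
αS·A_cross = εσ·A_surf·T⁴  ⇒  T⁴ = αS/(ε·1σ).
T⁴ = 0.840·554/(0.73·1·5.67×10⁻⁸) = 1.124×10¹⁰ K⁴.
T = (1.124×10¹⁰)^(1/4).

T ≈ 326 K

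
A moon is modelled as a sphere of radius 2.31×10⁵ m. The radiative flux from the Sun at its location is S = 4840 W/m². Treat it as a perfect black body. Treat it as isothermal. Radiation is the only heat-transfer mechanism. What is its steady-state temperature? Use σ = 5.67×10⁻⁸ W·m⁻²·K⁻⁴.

T ≈ 382 K

At equilibrium, absorbed power = emitted power.
Absorbing cross-section = πr² = 1.676×10¹¹ m²; emitting surface = 4πr² = 6.706×10¹¹ m² (ratio 4).
S·A_cross = εσ·A_surf·T⁴  ⇒  T⁴ = S/(4σ).
T⁴ = 1.00·4840/(4·5.67×10⁻⁸) = 2.134×10¹⁰ K⁴.
T = (2.134×10¹⁰)^(1/4).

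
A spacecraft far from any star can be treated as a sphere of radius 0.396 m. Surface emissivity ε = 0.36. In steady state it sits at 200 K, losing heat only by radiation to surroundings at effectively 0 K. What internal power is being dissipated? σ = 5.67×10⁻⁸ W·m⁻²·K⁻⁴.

Steady state: P = εσA T⁴.
A = 4πr² = 1.971 m²; T⁴ = (200)⁴ = 1.600×10⁹ K⁴.
P = 0.36 × 5.67×10⁻⁸ × 1.971 × 1.600×10⁹.

P ≈ 64.4 W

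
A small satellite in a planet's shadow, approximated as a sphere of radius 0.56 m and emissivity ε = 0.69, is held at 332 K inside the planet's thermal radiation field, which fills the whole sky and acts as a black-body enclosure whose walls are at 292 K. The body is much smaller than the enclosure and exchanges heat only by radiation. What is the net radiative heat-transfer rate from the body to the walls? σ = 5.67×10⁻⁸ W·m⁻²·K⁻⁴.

For a small grey body in a large enclosure: P_net = εσA(T_body⁴ − T_wall⁴).
A = 4πr² = 3.941 m²; T_body⁴ − T_wall⁴ = 1.215×10¹⁰ − 7.270×10⁹ = 4.879×10⁹ K⁴.
|P_net| = 0.69·5.67×10⁻⁸·3.941·4.879×10⁹.

P_net ≈ 752 W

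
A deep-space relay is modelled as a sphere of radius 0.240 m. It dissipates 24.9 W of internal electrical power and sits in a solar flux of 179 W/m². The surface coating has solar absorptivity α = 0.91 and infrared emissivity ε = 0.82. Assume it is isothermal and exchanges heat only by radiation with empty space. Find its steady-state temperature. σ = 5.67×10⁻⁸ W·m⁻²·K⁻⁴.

T ≈ 200 K

At steady state, absorbed solar power + internal power = radiated power.
Absorbed: α·S·A_cross = 0.91·179·0.1810 = 29.48 W (cross-section πr²).
Total input = 29.48 + 24.9 = 54.38 W.
Radiated: εσ·A_surf·T⁴ with A_surf = 4πr² = 0.7238 m².
T⁴ = 54.38/(0.82·5.67×10⁻⁸·0.7238) = 1.616×10⁹ K⁴.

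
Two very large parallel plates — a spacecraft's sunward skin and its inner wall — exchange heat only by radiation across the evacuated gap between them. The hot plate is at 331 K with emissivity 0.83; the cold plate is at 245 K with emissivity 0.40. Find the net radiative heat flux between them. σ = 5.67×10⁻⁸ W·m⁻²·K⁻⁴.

q ≈ 176 W/m²

For two infinite grey parallel plates, q = σ(T₁⁴ − T₂⁴)/(1/ε₁ + 1/ε₂ − 1).
T₁⁴ − T₂⁴ = 1.200×10¹⁰ − 3.603×10⁹ = 8.401×10⁹ K⁴.
1/ε₁ + 1/ε₂ − 1 = 1.205 + 2.500 − 1 = 2.705.
q = 5.67×10⁻⁸ × 8.401×10⁹ / 2.705.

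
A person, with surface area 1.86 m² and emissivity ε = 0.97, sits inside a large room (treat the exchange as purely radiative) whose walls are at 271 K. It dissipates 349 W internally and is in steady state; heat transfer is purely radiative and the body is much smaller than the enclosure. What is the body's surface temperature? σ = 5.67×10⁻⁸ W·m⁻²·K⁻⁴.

For a small grey body in a large enclosure, net radiated power = εσA(T⁴ − T_w⁴).
Steady state: P = εσA(T⁴ − T_w⁴) with A = 1.86 m².
T⁴ = P/(εσA) + T_w⁴ = 349/(0.97·5.67×10⁻⁸·1.860) + (271)⁴
    = 3.412×10⁹ + 5.394×10⁹ = 8.805×10⁹ K⁴.

T ≈ 306 K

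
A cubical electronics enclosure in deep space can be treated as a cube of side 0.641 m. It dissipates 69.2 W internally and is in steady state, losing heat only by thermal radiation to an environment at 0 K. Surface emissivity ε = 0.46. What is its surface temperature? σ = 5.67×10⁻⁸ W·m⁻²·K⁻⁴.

Steady state: internal power = radiated power, P = εσA T⁴.
Radiating area A = 6L² = 2.465 m².
T⁴ = P/(εσA) = 69.2/(0.46·5.67×10⁻⁸·2.465) = 1.076×10⁹ K⁴.
T = (1.076×10⁹)^(1/4).

T ≈ 181 K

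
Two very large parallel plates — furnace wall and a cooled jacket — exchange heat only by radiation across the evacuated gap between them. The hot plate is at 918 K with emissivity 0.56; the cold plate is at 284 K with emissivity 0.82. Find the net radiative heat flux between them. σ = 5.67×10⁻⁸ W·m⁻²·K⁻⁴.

For two infinite grey parallel plates, q = σ(T₁⁴ − T₂⁴)/(1/ε₁ + 1/ε₂ − 1).
T₁⁴ − T₂⁴ = 7.102×10¹¹ − 6.505×10⁹ = 7.037×10¹¹ K⁴.
1/ε₁ + 1/ε₂ − 1 = 1.786 + 1.220 − 1 = 2.005.
q = 5.67×10⁻⁸ × 7.037×10¹¹ / 2.005.

q ≈ 19900 W/m²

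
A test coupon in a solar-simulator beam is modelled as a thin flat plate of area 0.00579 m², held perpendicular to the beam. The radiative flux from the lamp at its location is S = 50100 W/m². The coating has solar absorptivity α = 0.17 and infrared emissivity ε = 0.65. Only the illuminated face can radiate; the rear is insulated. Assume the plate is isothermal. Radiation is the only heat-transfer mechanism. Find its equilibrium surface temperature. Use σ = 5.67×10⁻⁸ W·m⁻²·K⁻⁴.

T ≈ 693 K

At equilibrium, absorbed power = emitted power.
Absorbing cross-section = A = 0.005790 m²; emitting surface = A = 0.005790 m² (ratio 1).
αS·A_cross = εσ·A_surf·T⁴  ⇒  T⁴ = αS/(ε·1σ).
T⁴ = 0.170·50100/(0.65·1·5.67×10⁻⁸) = 2.311×10¹¹ K⁴.
T = (2.311×10¹¹)^(1/4).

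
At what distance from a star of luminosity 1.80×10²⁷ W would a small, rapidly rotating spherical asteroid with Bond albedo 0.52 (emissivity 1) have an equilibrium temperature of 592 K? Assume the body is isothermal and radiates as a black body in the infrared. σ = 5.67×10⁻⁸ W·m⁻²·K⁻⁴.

For an isothermal black-emitting sphere, (1−a)S·πr² = σ·4πr²·T⁴ ⇒ S = 4σT⁴/(1−a).
S = 4·5.67×10⁻⁸·(592)⁴/0.480 = 58030 W/m².
Flux falls as S = L/(4πd²), so d = √(L/(4πS)) = √(1.80×10²⁷/(4π·58030)).

d ≈ 4.97×10¹⁰ m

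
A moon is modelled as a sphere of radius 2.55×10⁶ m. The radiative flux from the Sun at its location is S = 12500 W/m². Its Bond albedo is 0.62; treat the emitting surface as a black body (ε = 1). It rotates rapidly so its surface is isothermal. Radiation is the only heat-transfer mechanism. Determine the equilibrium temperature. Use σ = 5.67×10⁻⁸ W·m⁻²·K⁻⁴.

T ≈ 380 K

At equilibrium, absorbed power = emitted power.
Absorbing cross-section = πr² = 2.043×10¹³ m²; emitting surface = 4πr² = 8.171×10¹³ m² (ratio 4).
(1−a)S·A_cross = εσ·A_surf·T⁴  ⇒  T⁴ = (1−a)S/(4σ).
T⁴ = 0.380·12500/(4·5.67×10⁻⁸) = 2.094×10¹⁰ K⁴.
T = (2.094×10¹⁰)^(1/4).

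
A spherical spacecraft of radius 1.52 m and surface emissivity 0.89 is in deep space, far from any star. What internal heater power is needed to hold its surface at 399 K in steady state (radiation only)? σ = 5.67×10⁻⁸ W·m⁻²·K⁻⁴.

P ≈ 37100 W

P = εσ·4πr²·T⁴.
4πr² = 29.03 m²; T⁴ = 2.534×10¹⁰ K⁴.
P = 0.89·5.67×10⁻⁸·29.03·2.534×10¹⁰.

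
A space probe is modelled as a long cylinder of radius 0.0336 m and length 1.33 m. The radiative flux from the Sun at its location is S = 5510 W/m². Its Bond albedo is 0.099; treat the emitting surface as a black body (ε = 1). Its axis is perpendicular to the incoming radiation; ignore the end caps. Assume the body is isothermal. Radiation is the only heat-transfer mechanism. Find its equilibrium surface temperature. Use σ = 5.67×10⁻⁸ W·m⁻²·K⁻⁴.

T ≈ 409 K

At equilibrium, absorbed power = emitted power.
Absorbing cross-section = 2rL = 0.08938 m²; emitting surface = 2πrL = 0.2808 m² (ratio π).
(1−a)S·A_cross = εσ·A_surf·T⁴  ⇒  T⁴ = (1−a)S/(πσ).
T⁴ = 0.901·5510/(π·5.67×10⁻⁸) = 2.787×10¹⁰ K⁴.
T = (2.787×10¹⁰)^(1/4).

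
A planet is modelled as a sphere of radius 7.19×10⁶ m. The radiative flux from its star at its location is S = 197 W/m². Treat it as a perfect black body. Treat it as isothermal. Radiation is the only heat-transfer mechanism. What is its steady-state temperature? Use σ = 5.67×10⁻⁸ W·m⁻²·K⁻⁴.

T ≈ 172 K

At equilibrium, absorbed power = emitted power.
Absorbing cross-section = πr² = 1.624×10¹⁴ m²; emitting surface = 4πr² = 6.496×10¹⁴ m² (ratio 4).
S·A_cross = εσ·A_surf·T⁴  ⇒  T⁴ = S/(4σ).
T⁴ = 1.00·197/(4·5.67×10⁻⁸) = 8.686×10⁸ K⁴.
T = (8.686×10⁸)^(1/4).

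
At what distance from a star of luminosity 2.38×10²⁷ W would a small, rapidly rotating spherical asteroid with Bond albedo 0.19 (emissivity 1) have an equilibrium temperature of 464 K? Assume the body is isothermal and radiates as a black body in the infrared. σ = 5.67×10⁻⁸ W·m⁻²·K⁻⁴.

For an isothermal black-emitting sphere, (1−a)S·πr² = σ·4πr²·T⁴ ⇒ S = 4σT⁴/(1−a).
S = 4·5.67×10⁻⁸·(464)⁴/0.810 = 12980 W/m².
Flux falls as S = L/(4πd²), so d = √(L/(4πS)) = √(2.38×10²⁷/(4π·12980)).

d ≈ 1.21×10¹¹ m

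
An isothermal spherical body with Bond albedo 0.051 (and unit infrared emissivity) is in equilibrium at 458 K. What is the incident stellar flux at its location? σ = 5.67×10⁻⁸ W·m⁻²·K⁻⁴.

S ≈ 10500 W/m²

(1−a)S·πr² = σ·4πr²·T⁴ ⇒ S = 4σT⁴/(1−a).
S = 4·5.67×10⁻⁸·4.400×10¹⁰/0.949.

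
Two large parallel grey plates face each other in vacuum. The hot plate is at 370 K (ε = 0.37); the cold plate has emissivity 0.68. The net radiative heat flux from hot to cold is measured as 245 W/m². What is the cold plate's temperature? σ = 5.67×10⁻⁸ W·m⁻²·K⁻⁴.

q = σ(T₁⁴ − T₂⁴)/(1/ε₁ + 1/ε₂ − 1); denominator = 3.173.
T₂⁴ = T₁⁴ − q·(1/ε₁+1/ε₂−1)/σ = 1.874×10¹⁰ − 245·3.173/5.67×10⁻⁸
    = 5.030×10⁹ K⁴.

T₂ ≈ 266 K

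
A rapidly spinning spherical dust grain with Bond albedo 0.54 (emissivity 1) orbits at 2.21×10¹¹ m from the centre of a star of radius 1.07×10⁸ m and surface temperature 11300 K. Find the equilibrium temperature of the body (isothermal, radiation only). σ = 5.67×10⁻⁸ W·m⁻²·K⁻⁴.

The star's surface emits σT_*⁴; at distance d the flux is S = σT_*⁴(R_*/d)².
S = 5.67×10⁻⁸·(11300)⁴·(1.07×10⁸/2.21×10¹¹)² = 216.7 W/m².
For an isothermal sphere T⁴ = (1−a)S/(4σ) = 4.395×10⁸ K⁴.

T ≈ 145 K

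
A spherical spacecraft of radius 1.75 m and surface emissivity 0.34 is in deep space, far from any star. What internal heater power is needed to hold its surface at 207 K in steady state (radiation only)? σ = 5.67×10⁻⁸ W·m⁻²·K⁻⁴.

P = εσ·4πr²·T⁴.
4πr² = 38.48 m²; T⁴ = 1.836×10⁹ K⁴.
P = 0.34·5.67×10⁻⁸·38.48·1.836×10⁹.

P ≈ 1360 W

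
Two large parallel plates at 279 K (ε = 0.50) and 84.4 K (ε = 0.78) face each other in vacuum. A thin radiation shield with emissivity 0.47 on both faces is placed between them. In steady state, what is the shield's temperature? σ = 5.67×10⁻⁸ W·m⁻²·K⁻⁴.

In steady state the net flux on the hot side equals that on the cold side.
σ(T₁⁴−T_s⁴)/D₁ = σ(T_s⁴−T₂⁴)/D₂, with D₁ = 1/ε₁+1/ε_s−1 = 3.128, D₂ = 1/ε_s+1/ε₂−1 = 2.410.
Solve for T_s⁴: T_s⁴ = (D₂·T₁⁴ + D₁·T₂⁴)/(D₁+D₂) = 2.665×10⁹ K⁴.

T_s ≈ 227 K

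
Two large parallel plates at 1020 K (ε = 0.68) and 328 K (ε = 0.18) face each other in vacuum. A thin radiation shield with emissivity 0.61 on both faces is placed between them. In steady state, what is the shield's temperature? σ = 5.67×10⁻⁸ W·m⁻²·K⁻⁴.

In steady state the net flux on the hot side equals that on the cold side.
σ(T₁⁴−T_s⁴)/D₁ = σ(T_s⁴−T₂⁴)/D₂, with D₁ = 1/ε₁+1/ε_s−1 = 2.110, D₂ = 1/ε_s+1/ε₂−1 = 6.195.
Solve for T_s⁴: T_s⁴ = (D₂·T₁⁴ + D₁·T₂⁴)/(D₁+D₂) = 8.104×10¹¹ K⁴.

T_s ≈ 949 K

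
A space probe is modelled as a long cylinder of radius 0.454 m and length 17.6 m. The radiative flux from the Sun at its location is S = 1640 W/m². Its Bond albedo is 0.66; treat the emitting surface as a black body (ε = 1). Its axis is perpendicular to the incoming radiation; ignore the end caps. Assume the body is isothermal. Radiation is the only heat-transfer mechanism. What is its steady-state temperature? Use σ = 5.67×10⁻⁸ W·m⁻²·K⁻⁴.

T ≈ 237 K

At equilibrium, absorbed power = emitted power.
Absorbing cross-section = 2rL = 15.98 m²; emitting surface = 2πrL = 50.21 m² (ratio π).
(1−a)S·A_cross = εσ·A_surf·T⁴  ⇒  T⁴ = (1−a)S/(πσ).
T⁴ = 0.340·1640/(π·5.67×10⁻⁸) = 3.130×10⁹ K⁴.
T = (3.130×10⁹)^(1/4).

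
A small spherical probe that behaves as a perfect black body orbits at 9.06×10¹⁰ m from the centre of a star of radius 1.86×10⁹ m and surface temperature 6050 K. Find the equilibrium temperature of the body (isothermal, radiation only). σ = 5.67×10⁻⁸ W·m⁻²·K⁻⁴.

The star's surface emits σT_*⁴; at distance d the flux is S = σT_*⁴(R_*/d)².
S = 5.67×10⁻⁸·(6050)⁴·(1.86×10⁹/9.06×10¹⁰)² = 32020 W/m².
For an isothermal sphere T⁴ = (1−a)S/(4σ) = 1.412×10¹¹ K⁴.

T ≈ 613 K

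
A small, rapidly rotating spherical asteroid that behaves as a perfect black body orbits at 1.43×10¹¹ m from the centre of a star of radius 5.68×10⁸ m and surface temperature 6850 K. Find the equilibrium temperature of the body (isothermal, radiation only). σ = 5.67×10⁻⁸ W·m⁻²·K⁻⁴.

The star's surface emits σT_*⁴; at distance d the flux is S = σT_*⁴(R_*/d)².
S = 5.67×10⁻⁸·(6850)⁴·(5.68×10⁸/1.43×10¹¹)² = 1970 W/m².
For an isothermal sphere T⁴ = (1−a)S/(4σ) = 8.684×10⁹ K⁴.

T ≈ 305 K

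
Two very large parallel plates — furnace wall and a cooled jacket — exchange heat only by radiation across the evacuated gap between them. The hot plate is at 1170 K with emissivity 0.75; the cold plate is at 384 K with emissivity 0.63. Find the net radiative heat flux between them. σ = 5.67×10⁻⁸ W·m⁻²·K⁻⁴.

For two infinite grey parallel plates, q = σ(T₁⁴ − T₂⁴)/(1/ε₁ + 1/ε₂ − 1).
T₁⁴ − T₂⁴ = 1.874×10¹² − 2.174×10¹⁰ = 1.852×10¹² K⁴.
1/ε₁ + 1/ε₂ − 1 = 1.333 + 1.587 − 1 = 1.921.
q = 5.67×10⁻⁸ × 1.852×10¹² / 1.921.

q ≈ 54700 W/m²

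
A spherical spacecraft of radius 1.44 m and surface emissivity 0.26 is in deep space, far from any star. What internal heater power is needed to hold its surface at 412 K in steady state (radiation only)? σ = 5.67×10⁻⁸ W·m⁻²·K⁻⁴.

P = εσ·4πr²·T⁴.
4πr² = 26.06 m²; T⁴ = 2.881×10¹⁰ K⁴.
P = 0.26·5.67×10⁻⁸·26.06·2.881×10¹⁰.

P ≈ 11100 W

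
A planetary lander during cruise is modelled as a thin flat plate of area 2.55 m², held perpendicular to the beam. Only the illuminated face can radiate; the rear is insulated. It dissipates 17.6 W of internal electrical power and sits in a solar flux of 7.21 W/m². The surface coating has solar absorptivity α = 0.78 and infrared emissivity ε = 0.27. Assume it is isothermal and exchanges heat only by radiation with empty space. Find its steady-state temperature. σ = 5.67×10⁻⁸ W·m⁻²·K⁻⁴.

At steady state, absorbed solar power + internal power = radiated power.
Absorbed: α·S·A_cross = 0.78·7.21·2.550 = 14.34 W (cross-section A).
Total input = 14.34 + 17.6 = 31.94 W.
Radiated: εσ·A_surf·T⁴ with A_surf = A = 2.550 m².
T⁴ = 31.94/(0.27·5.67×10⁻⁸·2.550) = 8.182×10⁸ K⁴.

T ≈ 169 K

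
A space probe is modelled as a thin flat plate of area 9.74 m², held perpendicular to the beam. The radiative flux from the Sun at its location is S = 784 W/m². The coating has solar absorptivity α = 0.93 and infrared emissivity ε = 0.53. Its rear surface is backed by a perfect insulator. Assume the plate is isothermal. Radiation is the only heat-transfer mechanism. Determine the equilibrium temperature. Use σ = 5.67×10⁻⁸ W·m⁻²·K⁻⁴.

T ≈ 395 K

At equilibrium, absorbed power = emitted power.
Absorbing cross-section = A = 9.740 m²; emitting surface = A = 9.740 m² (ratio 1).
αS·A_cross = εσ·A_surf·T⁴  ⇒  T⁴ = αS/(ε·1σ).
T⁴ = 0.930·784/(0.53·1·5.67×10⁻⁸) = 2.426×10¹⁰ K⁴.
T = (2.426×10¹⁰)^(1/4).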